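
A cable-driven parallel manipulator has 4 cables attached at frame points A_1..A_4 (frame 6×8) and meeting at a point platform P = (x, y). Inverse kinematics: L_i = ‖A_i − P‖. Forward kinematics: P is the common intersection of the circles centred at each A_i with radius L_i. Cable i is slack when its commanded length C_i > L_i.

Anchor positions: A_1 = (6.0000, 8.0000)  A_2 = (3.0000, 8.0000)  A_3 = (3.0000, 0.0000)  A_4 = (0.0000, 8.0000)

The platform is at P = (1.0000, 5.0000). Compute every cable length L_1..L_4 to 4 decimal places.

(5.8310, 3.6056, 5.3852, 3.1623)

L_1 = √((6.0000−1.0000)² + (8.0000−5.0000)²) = 5.8310
L_2 = √((3.0000−1.0000)² + (8.0000−5.0000)²) = 3.6056
L_3 = √((3.0000−1.0000)² + (0.0000−5.0000)²) = 5.3852
L_4 = √((0.0000−1.0000)² + (8.0000−5.0000)²) = 3.1623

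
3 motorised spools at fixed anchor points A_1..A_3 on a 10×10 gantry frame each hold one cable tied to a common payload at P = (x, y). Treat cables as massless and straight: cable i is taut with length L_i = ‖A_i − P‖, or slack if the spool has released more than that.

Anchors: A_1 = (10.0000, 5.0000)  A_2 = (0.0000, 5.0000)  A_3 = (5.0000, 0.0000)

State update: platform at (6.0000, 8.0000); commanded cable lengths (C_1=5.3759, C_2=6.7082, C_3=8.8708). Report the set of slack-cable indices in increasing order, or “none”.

1, 3

i=1: geometric 5.0000 vs commanded 5.3759 ⇒ slack
i=2: geometric 6.7082 vs commanded 6.7082 ⇒ taut
i=3: geometric 8.0623 vs commanded 8.8708 ⇒ slack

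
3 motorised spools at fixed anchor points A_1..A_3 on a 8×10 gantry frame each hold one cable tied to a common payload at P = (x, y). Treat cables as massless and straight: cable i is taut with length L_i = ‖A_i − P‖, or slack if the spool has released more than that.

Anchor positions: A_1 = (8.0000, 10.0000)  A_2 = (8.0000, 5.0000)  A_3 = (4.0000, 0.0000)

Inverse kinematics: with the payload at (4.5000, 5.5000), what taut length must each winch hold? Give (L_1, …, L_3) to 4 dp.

(5.7009, 3.5355, 5.5227)

L_1: Δ = A_1−P = (3.5000, 4.5000) → ‖Δ‖ = √32.5000 = 5.7009
L_2: Δ = A_2−P = (3.5000, -0.5000) → ‖Δ‖ = √12.5000 = 3.5355
L_3: Δ = A_3−P = (-0.5000, -5.5000) → ‖Δ‖ = √30.5000 = 5.5227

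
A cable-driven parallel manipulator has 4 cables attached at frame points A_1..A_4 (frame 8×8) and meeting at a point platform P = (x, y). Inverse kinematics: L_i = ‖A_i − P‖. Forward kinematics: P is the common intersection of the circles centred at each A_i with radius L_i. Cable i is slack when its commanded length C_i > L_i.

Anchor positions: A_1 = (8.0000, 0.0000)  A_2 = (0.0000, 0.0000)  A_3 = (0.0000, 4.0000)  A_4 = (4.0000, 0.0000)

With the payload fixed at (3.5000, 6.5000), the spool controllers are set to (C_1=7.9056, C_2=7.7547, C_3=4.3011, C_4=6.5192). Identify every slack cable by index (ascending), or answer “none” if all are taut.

2

cable 1: √((4.5000)²+(-6.5000)²)=7.9057, C_1=7.9056: taut
cable 2: √((-3.5000)²+(-6.5000)²)=7.3824, C_2=7.7547: slack
cable 3: √((-3.5000)²+(-2.5000)²)=4.3012, C_3=4.3011: taut
cable 4: √((0.5000)²+(-6.5000)²)=6.5192, C_4=6.5192: taut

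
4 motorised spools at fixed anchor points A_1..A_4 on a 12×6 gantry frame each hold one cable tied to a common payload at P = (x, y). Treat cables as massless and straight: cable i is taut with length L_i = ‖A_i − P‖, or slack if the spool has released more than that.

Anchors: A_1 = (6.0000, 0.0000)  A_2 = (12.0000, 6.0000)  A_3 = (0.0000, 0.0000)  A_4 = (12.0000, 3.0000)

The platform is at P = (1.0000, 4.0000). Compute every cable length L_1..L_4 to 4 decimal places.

(6.4031, 11.1803, 4.1231, 11.0454)

cable 1: Δx=5.0000, Δy=-4.0000; L_1 = √(Δx²+Δy²) = 6.4031
cable 2: Δx=11.0000, Δy=2.0000; L_2 = √(Δx²+Δy²) = 11.1803
cable 3: Δx=-1.0000, Δy=-4.0000; L_3 = √(Δx²+Δy²) = 4.1231
cable 4: Δx=11.0000, Δy=-1.0000; L_4 = √(Δx²+Δy²) = 11.0454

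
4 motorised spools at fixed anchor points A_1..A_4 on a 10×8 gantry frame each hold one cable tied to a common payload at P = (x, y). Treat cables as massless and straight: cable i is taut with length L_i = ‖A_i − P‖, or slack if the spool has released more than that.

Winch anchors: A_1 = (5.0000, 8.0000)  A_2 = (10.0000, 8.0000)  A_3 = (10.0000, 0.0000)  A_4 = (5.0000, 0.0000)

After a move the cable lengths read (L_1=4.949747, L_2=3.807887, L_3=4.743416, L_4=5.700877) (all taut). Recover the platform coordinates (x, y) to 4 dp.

(8.5000, 4.5000)

circle eqns → linear via eq_j − eq_1; set c_j = A_j·A_j − L_j²
c_1 = 25.0000+64.0000−24.5000 = 64.5000
-10.0000·x + 0.0000·y = c_1−c_2 = -85.0000
-10.0000·x + 16.0000·y = c_1−c_3 = -13.0000
0.0000·x + 16.0000·y = c_1−c_4 = 72.0000
solve first two rows → x=8.5000, y=4.5000
check cable 4: ‖A_4−P‖² = 32.5000 ≈ L_4² = 32.5000 ✓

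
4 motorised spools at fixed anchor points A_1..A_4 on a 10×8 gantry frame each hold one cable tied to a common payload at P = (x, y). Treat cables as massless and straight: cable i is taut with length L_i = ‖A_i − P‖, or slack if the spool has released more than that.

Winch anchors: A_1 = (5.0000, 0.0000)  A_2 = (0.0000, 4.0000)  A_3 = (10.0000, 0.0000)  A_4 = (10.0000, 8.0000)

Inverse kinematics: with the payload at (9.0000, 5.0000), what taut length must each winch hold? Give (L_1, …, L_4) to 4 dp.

L_1: Δ = A_1−P = (-4.0000, -5.0000) → ‖Δ‖ = √41.0000 = 6.4031
L_2: Δ = A_2−P = (-9.0000, -1.0000) → ‖Δ‖ = √82.0000 = 9.0554
L_3: Δ = A_3−P = (1.0000, -5.0000) → ‖Δ‖ = √26.0000 = 5.0990
L_4: Δ = A_4−P = (1.0000, 3.0000) → ‖Δ‖ = √10.0000 = 3.1623

(6.4031, 9.0554, 5.0990, 3.1623)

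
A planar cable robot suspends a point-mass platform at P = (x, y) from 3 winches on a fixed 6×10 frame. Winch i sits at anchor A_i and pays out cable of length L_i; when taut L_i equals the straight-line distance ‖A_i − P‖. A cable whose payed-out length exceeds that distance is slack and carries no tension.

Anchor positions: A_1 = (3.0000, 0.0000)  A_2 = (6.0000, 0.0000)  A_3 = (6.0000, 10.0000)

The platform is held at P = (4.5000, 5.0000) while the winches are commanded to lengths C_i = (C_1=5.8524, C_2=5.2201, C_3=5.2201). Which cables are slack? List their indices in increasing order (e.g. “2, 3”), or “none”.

1

cable 1: L_1 = ‖A_1−P‖ = 5.2202;  C_1 = 5.8524 → slack
cable 2: L_2 = ‖A_2−P‖ = 5.2202;  C_2 = 5.2201 → taut
cable 3: L_3 = ‖A_3−P‖ = 5.2202;  C_3 = 5.2201 → taut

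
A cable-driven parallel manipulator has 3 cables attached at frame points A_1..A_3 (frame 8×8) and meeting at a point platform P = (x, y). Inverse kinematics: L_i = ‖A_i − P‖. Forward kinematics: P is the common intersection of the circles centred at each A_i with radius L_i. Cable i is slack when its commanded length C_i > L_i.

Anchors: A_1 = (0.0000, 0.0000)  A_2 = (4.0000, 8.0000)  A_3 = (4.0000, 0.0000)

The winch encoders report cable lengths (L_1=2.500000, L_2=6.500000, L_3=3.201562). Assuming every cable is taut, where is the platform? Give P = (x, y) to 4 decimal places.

(1.5000, 2.0000)

expand ‖A_i−P‖²=L_i² and subtract eq 1 (k_i ≔ ‖A_i‖²−L_i²)
k_1 = 0.0000+0.0000−6.2500 = -6.2500
eq1−eq2 → [-8.0000  -16.0000]·P = -44.0000
eq1−eq3 → [-8.0000  0.0000]·P = -12.0000
2×2 solve → P = (1.5000, 2.0000)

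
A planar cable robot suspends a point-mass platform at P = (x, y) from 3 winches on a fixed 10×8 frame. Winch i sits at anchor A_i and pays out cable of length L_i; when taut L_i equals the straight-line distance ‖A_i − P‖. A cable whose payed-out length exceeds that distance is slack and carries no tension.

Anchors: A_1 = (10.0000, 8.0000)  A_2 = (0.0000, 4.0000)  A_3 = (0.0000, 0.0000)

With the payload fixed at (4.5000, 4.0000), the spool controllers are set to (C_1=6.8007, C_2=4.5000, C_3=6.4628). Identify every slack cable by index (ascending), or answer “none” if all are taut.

3

i=1: geometric 6.8007 vs commanded 6.8007 ⇒ taut
i=2: geometric 4.5000 vs commanded 4.5000 ⇒ taut
i=3: geometric 6.0208 vs commanded 6.4628 ⇒ slack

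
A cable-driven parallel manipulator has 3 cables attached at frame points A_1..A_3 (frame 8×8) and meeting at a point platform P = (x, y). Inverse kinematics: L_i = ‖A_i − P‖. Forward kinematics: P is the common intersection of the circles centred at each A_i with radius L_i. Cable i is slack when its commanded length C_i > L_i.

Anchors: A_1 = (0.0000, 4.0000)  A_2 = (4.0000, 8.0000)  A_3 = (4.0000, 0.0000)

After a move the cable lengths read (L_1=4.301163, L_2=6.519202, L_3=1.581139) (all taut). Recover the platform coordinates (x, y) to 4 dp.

(3.5000, 1.5000)

each cable: (A_i−P)·(A_i−P) = L_i²; let k_i = ‖A_i‖²−L_i²
k_1 = 0.0000+16.0000−18.5000 = -2.5000
row 1: -8.0000x − 8.0000y = -40.0000  (k_2=37.5000)
row 2: -8.0000x + 8.0000y = -16.0000  (k_3=13.5000)
Cramer on rows 1–2 → x = 3.5000, y = 1.5000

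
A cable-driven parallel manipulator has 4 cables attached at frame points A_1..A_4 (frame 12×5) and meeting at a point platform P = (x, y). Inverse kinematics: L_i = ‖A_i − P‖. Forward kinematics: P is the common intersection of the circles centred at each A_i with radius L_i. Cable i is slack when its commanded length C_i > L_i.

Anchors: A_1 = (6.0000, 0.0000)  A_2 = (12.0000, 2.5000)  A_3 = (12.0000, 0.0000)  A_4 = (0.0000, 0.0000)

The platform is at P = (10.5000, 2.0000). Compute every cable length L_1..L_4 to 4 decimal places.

L_1 = √((6.0000−10.5000)² + (0.0000−2.0000)²) = 4.9244
L_2 = √((12.0000−10.5000)² + (2.5000−2.0000)²) = 1.5811
L_3 = √((12.0000−10.5000)² + (0.0000−2.0000)²) = 2.5000
L_4 = √((0.0000−10.5000)² + (0.0000−2.0000)²) = 10.6888

(4.9244, 1.5811, 2.5000, 10.6888)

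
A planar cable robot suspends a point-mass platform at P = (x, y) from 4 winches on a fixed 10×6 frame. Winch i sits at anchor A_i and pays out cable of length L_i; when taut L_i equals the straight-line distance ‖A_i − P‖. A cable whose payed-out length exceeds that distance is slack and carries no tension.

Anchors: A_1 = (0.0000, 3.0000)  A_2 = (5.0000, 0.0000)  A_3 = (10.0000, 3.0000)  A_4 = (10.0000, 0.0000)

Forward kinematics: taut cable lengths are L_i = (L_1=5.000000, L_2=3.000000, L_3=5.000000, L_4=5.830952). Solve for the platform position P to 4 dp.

expand ‖A_i−P‖²=L_i² and subtract eq 1 (k_i ≔ ‖A_i‖²−L_i²)
k_1 = 0.0000+9.0000−25.0000 = -16.0000
eq1−eq2 → [-10.0000  6.0000]·P = -32.0000
eq1−eq3 → [-20.0000  0.0000]·P = -100.0000
eq1−eq4 → [-20.0000  6.0000]·P = -82.0000
2×2 solve → P = (5.0000, 3.0000)
check cable 4: ‖A_4−P‖² = 34.0000 ≈ L_4² = 34.0000 ✓

(5.0000, 3.0000)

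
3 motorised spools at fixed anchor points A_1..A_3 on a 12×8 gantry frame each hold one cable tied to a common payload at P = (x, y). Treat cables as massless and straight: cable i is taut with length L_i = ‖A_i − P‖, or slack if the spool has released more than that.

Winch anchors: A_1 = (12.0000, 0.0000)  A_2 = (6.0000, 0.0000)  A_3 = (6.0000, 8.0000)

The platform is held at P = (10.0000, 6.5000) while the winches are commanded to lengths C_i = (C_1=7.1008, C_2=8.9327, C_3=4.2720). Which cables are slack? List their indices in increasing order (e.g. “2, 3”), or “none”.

cable 1: √((2.0000)²+(-6.5000)²)=6.8007, C_1=7.1008: slack
cable 2: √((-4.0000)²+(-6.5000)²)=7.6322, C_2=8.9327: slack
cable 3: √((-4.0000)²+(1.5000)²)=4.2720, C_3=4.2720: taut

1, 2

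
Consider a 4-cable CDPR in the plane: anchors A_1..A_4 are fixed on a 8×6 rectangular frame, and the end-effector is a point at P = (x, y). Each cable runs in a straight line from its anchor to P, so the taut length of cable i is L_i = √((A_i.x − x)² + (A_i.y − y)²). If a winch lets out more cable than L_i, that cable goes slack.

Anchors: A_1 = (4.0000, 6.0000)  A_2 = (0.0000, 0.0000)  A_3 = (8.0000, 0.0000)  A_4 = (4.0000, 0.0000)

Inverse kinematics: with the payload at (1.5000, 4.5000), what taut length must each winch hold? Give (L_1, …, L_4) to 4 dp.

(2.9155, 4.7434, 7.9057, 5.1478)

L_1 = √((4.0000−1.5000)² + (6.0000−4.5000)²) = 2.9155
L_2 = √((0.0000−1.5000)² + (0.0000−4.5000)²) = 4.7434
L_3 = √((8.0000−1.5000)² + (0.0000−4.5000)²) = 7.9057
L_4 = √((4.0000−1.5000)² + (0.0000−4.5000)²) = 5.1478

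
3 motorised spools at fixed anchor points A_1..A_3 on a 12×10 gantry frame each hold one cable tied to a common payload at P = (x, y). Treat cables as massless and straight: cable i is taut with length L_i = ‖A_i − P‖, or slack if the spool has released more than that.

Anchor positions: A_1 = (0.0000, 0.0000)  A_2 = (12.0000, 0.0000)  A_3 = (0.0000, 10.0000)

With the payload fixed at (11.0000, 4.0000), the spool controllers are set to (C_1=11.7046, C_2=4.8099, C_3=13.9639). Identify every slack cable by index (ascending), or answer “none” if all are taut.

cable 1: √((-11.0000)²+(-4.0000)²)=11.7047, C_1=11.7046: taut
cable 2: √((1.0000)²+(-4.0000)²)=4.1231, C_2=4.8099: slack
cable 3: √((-11.0000)²+(6.0000)²)=12.5300, C_3=13.9639: slack

2, 3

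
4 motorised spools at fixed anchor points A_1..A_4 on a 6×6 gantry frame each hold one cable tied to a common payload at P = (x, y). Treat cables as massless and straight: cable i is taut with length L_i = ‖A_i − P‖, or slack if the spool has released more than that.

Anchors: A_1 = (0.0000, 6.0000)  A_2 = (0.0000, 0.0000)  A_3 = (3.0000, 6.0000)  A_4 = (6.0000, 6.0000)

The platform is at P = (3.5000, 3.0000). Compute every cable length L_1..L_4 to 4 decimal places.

(4.6098, 4.6098, 3.0414, 3.9051)

cable 1: Δx=-3.5000, Δy=3.0000; L_1 = √(Δx²+Δy²) = 4.6098
cable 2: Δx=-3.5000, Δy=-3.0000; L_2 = √(Δx²+Δy²) = 4.6098
cable 3: Δx=-0.5000, Δy=3.0000; L_3 = √(Δx²+Δy²) = 3.0414
cable 4: Δx=2.5000, Δy=3.0000; L_4 = √(Δx²+Δy²) = 3.9051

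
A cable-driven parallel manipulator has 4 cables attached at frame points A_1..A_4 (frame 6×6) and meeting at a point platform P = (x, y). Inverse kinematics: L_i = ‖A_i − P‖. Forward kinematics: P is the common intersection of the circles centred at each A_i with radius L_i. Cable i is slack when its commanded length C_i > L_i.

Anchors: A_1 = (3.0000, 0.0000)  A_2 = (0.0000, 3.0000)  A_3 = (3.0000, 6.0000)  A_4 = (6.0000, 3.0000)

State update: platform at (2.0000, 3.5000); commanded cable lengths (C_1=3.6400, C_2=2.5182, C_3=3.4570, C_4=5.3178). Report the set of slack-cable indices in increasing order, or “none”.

2, 3, 4

i=1: geometric 3.6401 vs commanded 3.6400 ⇒ taut
i=2: geometric 2.0616 vs commanded 2.5182 ⇒ slack
i=3: geometric 2.6926 vs commanded 3.4570 ⇒ slack
i=4: geometric 4.0311 vs commanded 5.3178 ⇒ slack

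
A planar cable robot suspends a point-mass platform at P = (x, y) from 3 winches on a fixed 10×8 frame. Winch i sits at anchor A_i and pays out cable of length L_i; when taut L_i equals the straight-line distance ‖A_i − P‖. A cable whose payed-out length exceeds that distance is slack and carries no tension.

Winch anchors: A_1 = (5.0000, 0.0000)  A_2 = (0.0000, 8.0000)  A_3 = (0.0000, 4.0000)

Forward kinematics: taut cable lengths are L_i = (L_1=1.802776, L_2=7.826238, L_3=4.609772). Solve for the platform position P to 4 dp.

(3.5000, 1.0000)

circle eqns → linear via eq_j − eq_1; set q_j = A_j·A_j − L_j²
q_1 = 25.0000+0.0000−3.2500 = 21.7500
10.0000·x − 16.0000·y = q_1−q_2 = 19.0000
10.0000·x − 8.0000·y = q_1−q_3 = 27.0000
solve first two rows → x=3.5000, y=1.0000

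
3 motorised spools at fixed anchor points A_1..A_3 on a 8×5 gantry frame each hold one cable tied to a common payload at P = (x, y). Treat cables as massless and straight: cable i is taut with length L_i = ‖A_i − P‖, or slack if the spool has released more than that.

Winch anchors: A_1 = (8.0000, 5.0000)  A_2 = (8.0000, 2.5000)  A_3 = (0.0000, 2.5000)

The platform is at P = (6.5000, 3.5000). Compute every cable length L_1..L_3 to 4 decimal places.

L_1: Δ = A_1−P = (1.5000, 1.5000) → ‖Δ‖ = √4.5000 = 2.1213
L_2: Δ = A_2−P = (1.5000, -1.0000) → ‖Δ‖ = √3.2500 = 1.8028
L_3: Δ = A_3−P = (-6.5000, -1.0000) → ‖Δ‖ = √43.2500 = 6.5765

(2.1213, 1.8028, 6.5765)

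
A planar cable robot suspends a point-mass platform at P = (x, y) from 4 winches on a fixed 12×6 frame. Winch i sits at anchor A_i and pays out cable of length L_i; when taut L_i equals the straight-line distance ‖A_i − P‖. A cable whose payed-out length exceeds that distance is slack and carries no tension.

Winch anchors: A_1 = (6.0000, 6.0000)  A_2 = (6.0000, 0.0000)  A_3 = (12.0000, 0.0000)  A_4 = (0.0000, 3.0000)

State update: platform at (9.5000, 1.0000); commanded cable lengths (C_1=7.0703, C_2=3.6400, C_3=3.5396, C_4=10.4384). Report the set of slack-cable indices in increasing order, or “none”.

1, 3, 4

cable 1: √((-3.5000)²+(5.0000)²)=6.1033, C_1=7.0703: slack
cable 2: √((-3.5000)²+(-1.0000)²)=3.6401, C_2=3.6400: taut
cable 3: √((2.5000)²+(-1.0000)²)=2.6926, C_3=3.5396: slack
cable 4: √((-9.5000)²+(2.0000)²)=9.7082, C_4=10.4384: slack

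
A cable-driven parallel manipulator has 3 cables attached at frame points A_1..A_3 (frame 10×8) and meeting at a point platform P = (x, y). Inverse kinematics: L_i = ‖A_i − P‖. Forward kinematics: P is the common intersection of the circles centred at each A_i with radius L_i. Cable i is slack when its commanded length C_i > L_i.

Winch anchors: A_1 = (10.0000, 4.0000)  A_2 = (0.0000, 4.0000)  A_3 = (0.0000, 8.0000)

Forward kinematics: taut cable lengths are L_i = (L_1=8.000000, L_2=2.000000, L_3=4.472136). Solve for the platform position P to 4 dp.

circle eqns → linear via eq_j − eq_1; set k_j = A_j·A_j − L_j²
k_1 = 100.0000+16.0000−64.0000 = 52.0000
20.0000·x + 0.0000·y = k_1−k_2 = 40.0000
20.0000·x − 8.0000·y = k_1−k_3 = 8.0000
solve first two rows → x=2.0000, y=4.0000

(2.0000, 4.0000)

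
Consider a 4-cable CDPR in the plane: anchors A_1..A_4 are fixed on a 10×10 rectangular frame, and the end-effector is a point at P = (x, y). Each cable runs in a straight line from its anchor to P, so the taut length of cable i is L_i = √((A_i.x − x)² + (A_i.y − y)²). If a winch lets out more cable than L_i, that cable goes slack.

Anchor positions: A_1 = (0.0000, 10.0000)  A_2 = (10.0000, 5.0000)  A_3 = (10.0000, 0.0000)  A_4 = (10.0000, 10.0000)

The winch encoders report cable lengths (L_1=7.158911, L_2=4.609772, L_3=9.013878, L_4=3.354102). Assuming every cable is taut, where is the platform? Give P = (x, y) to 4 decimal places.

(7.0000, 8.5000)

circle eqns → linear via eq_j − eq_1; set c_j = A_j·A_j − L_j²
c_1 = 0.0000+100.0000−51.2500 = 48.7500
-20.0000·x + 10.0000·y = c_1−c_2 = -55.0000
-20.0000·x + 20.0000·y = c_1−c_3 = 30.0000
-20.0000·x + 0.0000·y = c_1−c_4 = -140.0000
solve first two rows → x=7.0000, y=8.5000
check cable 4: ‖A_4−P‖² = 11.2500 ≈ L_4² = 11.2500 ✓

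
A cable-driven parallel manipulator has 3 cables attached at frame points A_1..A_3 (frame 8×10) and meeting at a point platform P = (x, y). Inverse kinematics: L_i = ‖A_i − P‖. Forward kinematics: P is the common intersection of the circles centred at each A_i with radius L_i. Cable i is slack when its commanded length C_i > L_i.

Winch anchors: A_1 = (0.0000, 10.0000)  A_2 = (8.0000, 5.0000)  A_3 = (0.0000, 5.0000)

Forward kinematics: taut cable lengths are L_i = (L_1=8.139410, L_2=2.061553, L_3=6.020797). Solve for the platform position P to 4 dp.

(6.0000, 4.5000)

circle eqns → linear via eq_j − eq_1; set c_j = A_j·A_j − L_j²
c_1 = 0.0000+100.0000−66.2500 = 33.7500
-16.0000·x + 10.0000·y = c_1−c_2 = -51.0000
0.0000·x + 10.0000·y = c_1−c_3 = 45.0000
solve first two rows → x=6.0000, y=4.5000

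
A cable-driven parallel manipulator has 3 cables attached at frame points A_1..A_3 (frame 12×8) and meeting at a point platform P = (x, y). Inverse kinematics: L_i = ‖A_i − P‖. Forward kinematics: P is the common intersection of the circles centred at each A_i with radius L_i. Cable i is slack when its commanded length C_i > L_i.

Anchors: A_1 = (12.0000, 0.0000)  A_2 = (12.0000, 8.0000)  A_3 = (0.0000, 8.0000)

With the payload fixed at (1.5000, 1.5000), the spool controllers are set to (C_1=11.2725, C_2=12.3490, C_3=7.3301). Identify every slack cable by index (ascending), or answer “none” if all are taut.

1, 3

cable 1: √((10.5000)²+(-1.5000)²)=10.6066, C_1=11.2725: slack
cable 2: √((10.5000)²+(6.5000)²)=12.3491, C_2=12.3490: taut
cable 3: √((-1.5000)²+(6.5000)²)=6.6708, C_3=7.3301: slack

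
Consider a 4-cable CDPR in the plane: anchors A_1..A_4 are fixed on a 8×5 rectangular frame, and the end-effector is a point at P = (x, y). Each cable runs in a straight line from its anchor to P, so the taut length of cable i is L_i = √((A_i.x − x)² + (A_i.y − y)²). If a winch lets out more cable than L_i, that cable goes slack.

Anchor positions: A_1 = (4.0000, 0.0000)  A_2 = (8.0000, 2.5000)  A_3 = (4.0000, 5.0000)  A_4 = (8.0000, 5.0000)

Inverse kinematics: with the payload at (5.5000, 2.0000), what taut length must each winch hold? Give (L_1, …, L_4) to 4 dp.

(2.5000, 2.5495, 3.3541, 3.9051)

cable 1: Δx=-1.5000, Δy=-2.0000; L_1 = √(Δx²+Δy²) = 2.5000
cable 2: Δx=2.5000, Δy=0.5000; L_2 = √(Δx²+Δy²) = 2.5495
cable 3: Δx=-1.5000, Δy=3.0000; L_3 = √(Δx²+Δy²) = 3.3541
cable 4: Δx=2.5000, Δy=3.0000; L_4 = √(Δx²+Δy²) = 3.9051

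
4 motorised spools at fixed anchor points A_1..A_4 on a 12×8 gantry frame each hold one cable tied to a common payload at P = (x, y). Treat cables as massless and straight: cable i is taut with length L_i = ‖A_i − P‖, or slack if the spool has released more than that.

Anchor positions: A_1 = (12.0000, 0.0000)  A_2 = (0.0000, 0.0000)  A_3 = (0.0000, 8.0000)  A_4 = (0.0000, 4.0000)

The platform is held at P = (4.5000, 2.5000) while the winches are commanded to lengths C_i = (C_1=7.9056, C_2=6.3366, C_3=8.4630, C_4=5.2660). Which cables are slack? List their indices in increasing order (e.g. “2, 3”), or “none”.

cable 1: L_1 = ‖A_1−P‖ = 7.9057;  C_1 = 7.9056 → taut
cable 2: L_2 = ‖A_2−P‖ = 5.1478;  C_2 = 6.3366 → slack
cable 3: L_3 = ‖A_3−P‖ = 7.1063;  C_3 = 8.4630 → slack
cable 4: L_4 = ‖A_4−P‖ = 4.7434;  C_4 = 5.2660 → slack

2, 3, 4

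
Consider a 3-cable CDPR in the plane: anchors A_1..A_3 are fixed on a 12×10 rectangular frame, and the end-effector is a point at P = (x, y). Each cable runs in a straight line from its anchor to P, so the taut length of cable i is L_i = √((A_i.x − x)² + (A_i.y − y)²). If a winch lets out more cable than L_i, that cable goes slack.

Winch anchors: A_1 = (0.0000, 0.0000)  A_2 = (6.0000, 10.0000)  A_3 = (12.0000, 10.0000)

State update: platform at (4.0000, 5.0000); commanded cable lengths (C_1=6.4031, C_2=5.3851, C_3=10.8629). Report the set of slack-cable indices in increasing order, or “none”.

cable 1: L_1 = ‖A_1−P‖ = 6.4031;  C_1 = 6.4031 → taut
cable 2: L_2 = ‖A_2−P‖ = 5.3852;  C_2 = 5.3851 → taut
cable 3: L_3 = ‖A_3−P‖ = 9.4340;  C_3 = 10.8629 → slack

3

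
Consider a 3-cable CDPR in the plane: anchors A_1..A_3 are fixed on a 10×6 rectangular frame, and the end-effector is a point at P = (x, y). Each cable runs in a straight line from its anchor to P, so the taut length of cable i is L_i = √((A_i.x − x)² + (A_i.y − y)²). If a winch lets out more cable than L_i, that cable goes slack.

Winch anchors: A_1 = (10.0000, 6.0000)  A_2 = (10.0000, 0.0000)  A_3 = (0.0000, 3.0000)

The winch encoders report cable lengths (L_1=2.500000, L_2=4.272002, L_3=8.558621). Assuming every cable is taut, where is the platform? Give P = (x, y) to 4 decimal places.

circle eqns → linear via eq_j − eq_1; set q_j = A_j·A_j − L_j²
q_1 = 100.0000+36.0000−6.2500 = 129.7500
0.0000·x + 12.0000·y = q_1−q_2 = 48.0000
20.0000·x + 6.0000·y = q_1−q_3 = 194.0000
solve first two rows → x=8.5000, y=4.0000

(8.5000, 4.0000)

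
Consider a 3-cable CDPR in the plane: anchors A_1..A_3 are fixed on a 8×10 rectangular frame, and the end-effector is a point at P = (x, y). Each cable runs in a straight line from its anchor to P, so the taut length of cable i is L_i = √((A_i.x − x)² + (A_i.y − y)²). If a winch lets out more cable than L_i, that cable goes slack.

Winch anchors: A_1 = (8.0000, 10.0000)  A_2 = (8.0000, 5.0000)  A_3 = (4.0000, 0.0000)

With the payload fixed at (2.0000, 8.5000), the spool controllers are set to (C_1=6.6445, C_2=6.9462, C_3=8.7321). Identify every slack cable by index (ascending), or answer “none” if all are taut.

cable 1: L_1 = ‖A_1−P‖ = 6.1847;  C_1 = 6.6445 → slack
cable 2: L_2 = ‖A_2−P‖ = 6.9462;  C_2 = 6.9462 → taut
cable 3: L_3 = ‖A_3−P‖ = 8.7321;  C_3 = 8.7321 → taut

1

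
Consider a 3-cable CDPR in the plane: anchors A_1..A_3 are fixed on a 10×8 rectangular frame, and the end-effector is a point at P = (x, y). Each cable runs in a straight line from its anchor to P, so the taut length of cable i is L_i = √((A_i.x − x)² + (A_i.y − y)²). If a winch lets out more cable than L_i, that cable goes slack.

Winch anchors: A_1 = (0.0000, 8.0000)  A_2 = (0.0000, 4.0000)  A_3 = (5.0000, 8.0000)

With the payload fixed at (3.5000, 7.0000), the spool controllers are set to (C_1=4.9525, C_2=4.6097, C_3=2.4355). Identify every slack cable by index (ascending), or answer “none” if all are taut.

1, 3

cable 1: √((-3.5000)²+(1.0000)²)=3.6401, C_1=4.9525: slack
cable 2: √((-3.5000)²+(-3.0000)²)=4.6098, C_2=4.6097: taut
cable 3: √((1.5000)²+(1.0000)²)=1.8028, C_3=2.4355: slack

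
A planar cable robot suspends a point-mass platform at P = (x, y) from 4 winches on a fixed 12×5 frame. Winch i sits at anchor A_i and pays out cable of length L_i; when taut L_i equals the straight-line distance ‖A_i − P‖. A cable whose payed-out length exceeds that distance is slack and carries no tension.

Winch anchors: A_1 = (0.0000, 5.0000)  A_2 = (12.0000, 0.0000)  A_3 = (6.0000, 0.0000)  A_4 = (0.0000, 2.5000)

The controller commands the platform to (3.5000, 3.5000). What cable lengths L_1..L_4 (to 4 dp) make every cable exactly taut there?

(3.8079, 9.1924, 4.3012, 3.6401)

L_1: Δ = A_1−P = (-3.5000, 1.5000) → ‖Δ‖ = √14.5000 = 3.8079
L_2: Δ = A_2−P = (8.5000, -3.5000) → ‖Δ‖ = √84.5000 = 9.1924
L_3: Δ = A_3−P = (2.5000, -3.5000) → ‖Δ‖ = √18.5000 = 4.3012
L_4: Δ = A_4−P = (-3.5000, -1.0000) → ‖Δ‖ = √13.2500 = 3.6401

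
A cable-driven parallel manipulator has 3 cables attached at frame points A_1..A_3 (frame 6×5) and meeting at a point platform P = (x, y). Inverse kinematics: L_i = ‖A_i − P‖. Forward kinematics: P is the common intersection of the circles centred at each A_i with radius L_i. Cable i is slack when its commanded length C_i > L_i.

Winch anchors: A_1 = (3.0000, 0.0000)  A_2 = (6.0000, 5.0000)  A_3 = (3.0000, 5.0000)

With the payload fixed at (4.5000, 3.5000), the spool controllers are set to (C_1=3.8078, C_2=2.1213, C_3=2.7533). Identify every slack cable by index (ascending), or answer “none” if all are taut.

i=1: geometric 3.8079 vs commanded 3.8078 ⇒ taut
i=2: geometric 2.1213 vs commanded 2.1213 ⇒ taut
i=3: geometric 2.1213 vs commanded 2.7533 ⇒ slack

3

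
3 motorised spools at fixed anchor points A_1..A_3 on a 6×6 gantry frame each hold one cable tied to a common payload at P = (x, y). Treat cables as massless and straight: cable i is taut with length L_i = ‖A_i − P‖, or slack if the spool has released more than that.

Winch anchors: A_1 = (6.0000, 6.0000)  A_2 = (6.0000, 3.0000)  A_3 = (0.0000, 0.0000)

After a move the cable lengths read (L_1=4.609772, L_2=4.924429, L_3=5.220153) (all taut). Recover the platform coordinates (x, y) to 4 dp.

(1.5000, 5.0000)

each cable: (A_i−P)·(A_i−P) = L_i²; let q_i = ‖A_i‖²−L_i²
q_1 = 36.0000+36.0000−21.2500 = 50.7500
row 1: 0.0000x + 6.0000y = 30.0000  (q_2=20.7500)
row 2: 12.0000x + 12.0000y = 78.0000  (q_3=-27.2500)
Cramer on rows 1–2 → x = 1.5000, y = 5.0000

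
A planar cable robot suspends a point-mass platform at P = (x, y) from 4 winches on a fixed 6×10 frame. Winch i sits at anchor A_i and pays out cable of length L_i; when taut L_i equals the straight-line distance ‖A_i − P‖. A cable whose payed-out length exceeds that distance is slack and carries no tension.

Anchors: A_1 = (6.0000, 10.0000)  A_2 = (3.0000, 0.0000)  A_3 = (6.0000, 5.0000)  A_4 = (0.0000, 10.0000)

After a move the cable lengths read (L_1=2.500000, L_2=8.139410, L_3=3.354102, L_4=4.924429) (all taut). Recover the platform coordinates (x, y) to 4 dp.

(4.5000, 8.0000)

expand ‖A_i−P‖²=L_i² and subtract eq 1 (c_i ≔ ‖A_i‖²−L_i²)
c_1 = 36.0000+100.0000−6.2500 = 129.7500
eq1−eq2 → [6.0000  20.0000]·P = 187.0000
eq1−eq3 → [0.0000  10.0000]·P = 80.0000
eq1−eq4 → [12.0000  0.0000]·P = 54.0000
2×2 solve → P = (4.5000, 8.0000)
check cable 4: ‖A_4−P‖² = 24.2500 ≈ L_4² = 24.2500 ✓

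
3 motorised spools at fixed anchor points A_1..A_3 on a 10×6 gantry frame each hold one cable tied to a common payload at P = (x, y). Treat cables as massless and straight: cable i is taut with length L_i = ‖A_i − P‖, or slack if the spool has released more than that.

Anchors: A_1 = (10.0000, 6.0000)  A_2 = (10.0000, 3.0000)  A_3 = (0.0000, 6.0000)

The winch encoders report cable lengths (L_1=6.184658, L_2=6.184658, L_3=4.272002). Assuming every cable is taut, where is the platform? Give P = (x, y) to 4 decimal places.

(4.0000, 4.5000)

each cable: (A_i−P)·(A_i−P) = L_i²; let k_i = ‖A_i‖²−L_i²
k_1 = 100.0000+36.0000−38.2500 = 97.7500
row 1: 0.0000x + 6.0000y = 27.0000  (k_2=70.7500)
row 2: 20.0000x + 0.0000y = 80.0000  (k_3=17.7500)
Cramer on rows 1–2 → x = 4.0000, y = 4.5000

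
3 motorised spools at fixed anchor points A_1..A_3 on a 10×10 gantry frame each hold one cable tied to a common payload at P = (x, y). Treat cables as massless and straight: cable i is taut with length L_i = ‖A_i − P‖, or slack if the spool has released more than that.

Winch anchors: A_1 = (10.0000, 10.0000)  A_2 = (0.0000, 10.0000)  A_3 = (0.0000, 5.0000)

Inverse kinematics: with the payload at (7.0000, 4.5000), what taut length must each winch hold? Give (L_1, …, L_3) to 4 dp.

L_1 = √((10.0000−7.0000)² + (10.0000−4.5000)²) = 6.2650
L_2 = √((0.0000−7.0000)² + (10.0000−4.5000)²) = 8.9022
L_3 = √((0.0000−7.0000)² + (5.0000−4.5000)²) = 7.0178

(6.2650, 8.9022, 7.0178)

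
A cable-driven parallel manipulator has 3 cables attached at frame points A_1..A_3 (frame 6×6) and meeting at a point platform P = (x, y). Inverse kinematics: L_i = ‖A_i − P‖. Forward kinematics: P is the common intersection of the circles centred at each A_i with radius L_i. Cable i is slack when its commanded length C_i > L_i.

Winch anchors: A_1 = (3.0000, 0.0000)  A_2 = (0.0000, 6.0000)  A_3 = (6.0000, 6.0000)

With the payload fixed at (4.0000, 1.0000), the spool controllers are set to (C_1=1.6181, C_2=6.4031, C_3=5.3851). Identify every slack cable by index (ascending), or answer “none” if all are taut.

cable 1: √((-1.0000)²+(-1.0000)²)=1.4142, C_1=1.6181: slack
cable 2: √((-4.0000)²+(5.0000)²)=6.4031, C_2=6.4031: taut
cable 3: √((2.0000)²+(5.0000)²)=5.3852, C_3=5.3851: taut

1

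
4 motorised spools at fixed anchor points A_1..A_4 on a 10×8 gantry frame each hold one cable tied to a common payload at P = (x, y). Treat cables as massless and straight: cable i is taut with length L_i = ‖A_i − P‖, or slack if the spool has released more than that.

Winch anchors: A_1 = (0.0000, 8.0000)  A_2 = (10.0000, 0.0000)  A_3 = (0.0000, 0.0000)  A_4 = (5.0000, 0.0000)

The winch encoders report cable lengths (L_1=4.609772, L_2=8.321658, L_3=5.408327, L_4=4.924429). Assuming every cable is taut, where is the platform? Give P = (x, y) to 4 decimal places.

(3.0000, 4.5000)

expand ‖A_i−P‖²=L_i² and subtract eq 1 (q_i ≔ ‖A_i‖²−L_i²)
q_1 = 0.0000+64.0000−21.2500 = 42.7500
eq1−eq2 → [-20.0000  16.0000]·P = 12.0000
eq1−eq3 → [0.0000  16.0000]·P = 72.0000
eq1−eq4 → [-10.0000  16.0000]·P = 42.0000
2×2 solve → P = (3.0000, 4.5000)
check cable 4: ‖A_4−P‖² = 24.2500 ≈ L_4² = 24.2500 ✓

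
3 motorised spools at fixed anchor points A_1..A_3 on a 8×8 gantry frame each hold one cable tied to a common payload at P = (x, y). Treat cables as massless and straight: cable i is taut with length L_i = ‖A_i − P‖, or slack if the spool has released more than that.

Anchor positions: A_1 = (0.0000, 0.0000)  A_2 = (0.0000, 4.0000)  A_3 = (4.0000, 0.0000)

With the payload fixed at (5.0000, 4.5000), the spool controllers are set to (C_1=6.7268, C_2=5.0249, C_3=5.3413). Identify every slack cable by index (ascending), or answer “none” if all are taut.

i=1: geometric 6.7268 vs commanded 6.7268 ⇒ taut
i=2: geometric 5.0249 vs commanded 5.0249 ⇒ taut
i=3: geometric 4.6098 vs commanded 5.3413 ⇒ slack

3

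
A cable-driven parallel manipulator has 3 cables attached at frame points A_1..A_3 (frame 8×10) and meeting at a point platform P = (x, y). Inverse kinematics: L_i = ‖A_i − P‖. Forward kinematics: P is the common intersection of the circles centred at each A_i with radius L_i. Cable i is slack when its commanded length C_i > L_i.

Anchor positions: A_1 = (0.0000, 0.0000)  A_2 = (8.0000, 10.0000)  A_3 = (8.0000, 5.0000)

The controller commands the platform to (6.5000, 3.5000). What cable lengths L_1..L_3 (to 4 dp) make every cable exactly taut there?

(7.3824, 6.6708, 2.1213)

L_1 = √((0.0000−6.5000)² + (0.0000−3.5000)²) = 7.3824
L_2 = √((8.0000−6.5000)² + (10.0000−3.5000)²) = 6.6708
L_3 = √((8.0000−6.5000)² + (5.0000−3.5000)²) = 2.1213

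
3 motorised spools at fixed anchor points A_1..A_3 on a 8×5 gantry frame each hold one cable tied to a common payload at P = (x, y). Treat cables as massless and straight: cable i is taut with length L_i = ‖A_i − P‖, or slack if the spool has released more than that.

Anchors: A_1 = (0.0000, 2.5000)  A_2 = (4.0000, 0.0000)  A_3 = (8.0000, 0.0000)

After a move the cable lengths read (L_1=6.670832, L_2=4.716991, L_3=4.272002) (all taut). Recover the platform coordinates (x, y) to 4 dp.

(6.5000, 4.0000)

expand ‖A_i−P‖²=L_i² and subtract eq 1 (c_i ≔ ‖A_i‖²−L_i²)
c_1 = 0.0000+6.2500−44.5000 = -38.2500
eq1−eq2 → [-8.0000  5.0000]·P = -32.0000
eq1−eq3 → [-16.0000  5.0000]·P = -84.0000
2×2 solve → P = (6.5000, 4.0000)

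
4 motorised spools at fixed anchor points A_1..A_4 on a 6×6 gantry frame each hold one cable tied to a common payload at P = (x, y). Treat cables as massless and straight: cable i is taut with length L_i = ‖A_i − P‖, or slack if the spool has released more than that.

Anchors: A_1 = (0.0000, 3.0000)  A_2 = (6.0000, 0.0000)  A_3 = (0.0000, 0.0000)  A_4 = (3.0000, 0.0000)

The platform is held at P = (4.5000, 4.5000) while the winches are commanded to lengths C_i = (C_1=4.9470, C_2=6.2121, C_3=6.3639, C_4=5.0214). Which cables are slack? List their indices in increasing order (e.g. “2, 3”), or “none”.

cable 1: L_1 = ‖A_1−P‖ = 4.7434;  C_1 = 4.9470 → slack
cable 2: L_2 = ‖A_2−P‖ = 4.7434;  C_2 = 6.2121 → slack
cable 3: L_3 = ‖A_3−P‖ = 6.3640;  C_3 = 6.3639 → taut
cable 4: L_4 = ‖A_4−P‖ = 4.7434;  C_4 = 5.0214 → slack

1, 2, 4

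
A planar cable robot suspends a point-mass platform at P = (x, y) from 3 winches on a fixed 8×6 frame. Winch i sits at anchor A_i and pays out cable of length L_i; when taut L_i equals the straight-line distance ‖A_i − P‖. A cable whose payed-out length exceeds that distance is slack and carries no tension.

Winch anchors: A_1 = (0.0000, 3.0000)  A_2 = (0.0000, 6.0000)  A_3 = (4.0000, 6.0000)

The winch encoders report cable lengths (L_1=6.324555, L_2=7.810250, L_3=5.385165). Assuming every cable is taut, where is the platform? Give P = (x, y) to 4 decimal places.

(6.0000, 1.0000)

each cable: (A_i−P)·(A_i−P) = L_i²; let q_i = ‖A_i‖²−L_i²
q_1 = 0.0000+9.0000−40.0000 = -31.0000
row 1: 0.0000x − 6.0000y = -6.0000  (q_2=-25.0000)
row 2: -8.0000x − 6.0000y = -54.0000  (q_3=23.0000)
Cramer on rows 1–2 → x = 6.0000, y = 1.0000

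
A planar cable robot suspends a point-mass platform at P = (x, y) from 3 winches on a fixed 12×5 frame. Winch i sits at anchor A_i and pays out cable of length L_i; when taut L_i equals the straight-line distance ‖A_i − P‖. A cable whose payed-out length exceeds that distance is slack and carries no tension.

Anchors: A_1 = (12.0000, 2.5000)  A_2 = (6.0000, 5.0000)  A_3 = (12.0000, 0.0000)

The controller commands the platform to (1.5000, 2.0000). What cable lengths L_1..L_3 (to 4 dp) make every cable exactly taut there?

(10.5119, 5.4083, 10.6888)

L_1 = √((12.0000−1.5000)² + (2.5000−2.0000)²) = 10.5119
L_2 = √((6.0000−1.5000)² + (5.0000−2.0000)²) = 5.4083
L_3 = √((12.0000−1.5000)² + (0.0000−2.0000)²) = 10.6888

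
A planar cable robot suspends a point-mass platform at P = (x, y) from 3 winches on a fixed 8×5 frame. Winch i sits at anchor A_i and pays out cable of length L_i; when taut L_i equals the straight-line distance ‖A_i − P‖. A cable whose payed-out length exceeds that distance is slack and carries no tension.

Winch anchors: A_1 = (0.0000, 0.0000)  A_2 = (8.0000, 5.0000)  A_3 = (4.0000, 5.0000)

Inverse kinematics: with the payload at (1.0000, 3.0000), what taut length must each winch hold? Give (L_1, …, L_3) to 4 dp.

L_1: Δ = A_1−P = (-1.0000, -3.0000) → ‖Δ‖ = √10.0000 = 3.1623
L_2: Δ = A_2−P = (7.0000, 2.0000) → ‖Δ‖ = √53.0000 = 7.2801
L_3: Δ = A_3−P = (3.0000, 2.0000) → ‖Δ‖ = √13.0000 = 3.6056

(3.1623, 7.2801, 3.6056)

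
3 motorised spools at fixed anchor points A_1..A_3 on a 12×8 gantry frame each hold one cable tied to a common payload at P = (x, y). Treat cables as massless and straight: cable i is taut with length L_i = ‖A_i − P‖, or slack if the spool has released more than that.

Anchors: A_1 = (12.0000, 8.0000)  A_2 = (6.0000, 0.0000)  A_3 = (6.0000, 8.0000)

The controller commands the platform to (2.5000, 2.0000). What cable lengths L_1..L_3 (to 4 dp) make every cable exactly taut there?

cable 1: Δx=9.5000, Δy=6.0000; L_1 = √(Δx²+Δy²) = 11.2361
cable 2: Δx=3.5000, Δy=-2.0000; L_2 = √(Δx²+Δy²) = 4.0311
cable 3: Δx=3.5000, Δy=6.0000; L_3 = √(Δx²+Δy²) = 6.9462

(11.2361, 4.0311, 6.9462)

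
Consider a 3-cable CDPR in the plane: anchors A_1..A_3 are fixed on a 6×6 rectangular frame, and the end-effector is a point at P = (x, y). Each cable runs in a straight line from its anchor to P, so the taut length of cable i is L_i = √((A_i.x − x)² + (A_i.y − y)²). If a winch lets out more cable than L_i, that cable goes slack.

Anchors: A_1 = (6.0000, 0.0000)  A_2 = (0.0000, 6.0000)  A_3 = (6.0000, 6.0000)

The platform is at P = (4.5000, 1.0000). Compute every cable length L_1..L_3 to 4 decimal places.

cable 1: Δx=1.5000, Δy=-1.0000; L_1 = √(Δx²+Δy²) = 1.8028
cable 2: Δx=-4.5000, Δy=5.0000; L_2 = √(Δx²+Δy²) = 6.7268
cable 3: Δx=1.5000, Δy=5.0000; L_3 = √(Δx²+Δy²) = 5.2202

(1.8028, 6.7268, 5.2202)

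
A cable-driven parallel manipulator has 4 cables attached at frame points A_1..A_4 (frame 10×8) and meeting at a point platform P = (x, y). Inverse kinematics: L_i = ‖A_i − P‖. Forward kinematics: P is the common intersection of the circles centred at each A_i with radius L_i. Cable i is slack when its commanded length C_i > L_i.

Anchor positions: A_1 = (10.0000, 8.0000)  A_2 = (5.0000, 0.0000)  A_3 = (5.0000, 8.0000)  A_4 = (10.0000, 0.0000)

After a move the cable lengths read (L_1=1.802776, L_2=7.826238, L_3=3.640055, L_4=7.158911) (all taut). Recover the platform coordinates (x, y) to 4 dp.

circle eqns → linear via eq_j − eq_1; set q_j = A_j·A_j − L_j²
q_1 = 100.0000+64.0000−3.2500 = 160.7500
10.0000·x + 16.0000·y = q_1−q_2 = 197.0000
10.0000·x + 0.0000·y = q_1−q_3 = 85.0000
0.0000·x + 16.0000·y = q_1−q_4 = 112.0000
solve first two rows → x=8.5000, y=7.0000
check cable 4: ‖A_4−P‖² = 51.2500 ≈ L_4² = 51.2500 ✓

(8.5000, 7.0000)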